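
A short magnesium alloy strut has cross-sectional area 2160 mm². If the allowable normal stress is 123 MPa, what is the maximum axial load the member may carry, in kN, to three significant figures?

266 kN

P_max = σ_allow · A = 123 · 2160 = 265700 N = 265.7 kN.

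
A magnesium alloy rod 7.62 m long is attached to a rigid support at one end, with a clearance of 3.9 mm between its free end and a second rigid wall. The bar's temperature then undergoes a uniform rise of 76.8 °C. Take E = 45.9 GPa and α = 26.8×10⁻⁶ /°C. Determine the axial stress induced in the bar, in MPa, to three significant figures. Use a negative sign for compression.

-71.0 MPa

Free thermal expansion αLΔT = 26.8e-6 · 7620 · 76.8 = 15.68 mm.
The walls engage after the gap closes; constrained expansion = 15.68 − 3.9 = 11.78 mm.
The walls impose strain ε = −(11.78)/7620 = -1.5464e-03; σ = Eε = 45900 · -1.5464e-03 = -70.98 MPa.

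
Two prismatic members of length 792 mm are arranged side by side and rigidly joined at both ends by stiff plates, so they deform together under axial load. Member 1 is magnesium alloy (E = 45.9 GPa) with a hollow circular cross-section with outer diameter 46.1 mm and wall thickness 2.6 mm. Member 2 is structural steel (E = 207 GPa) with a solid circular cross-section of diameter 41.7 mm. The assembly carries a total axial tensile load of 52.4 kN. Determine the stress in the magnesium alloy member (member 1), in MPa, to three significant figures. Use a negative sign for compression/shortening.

A_1 = 355.3 mm².
A_2 = 1366 mm².
Equal strain + equilibrium ⇒ each member carries load in proportion to AE: A₁E₁ = 16310000 N, A₂E₂ = 282700000 N, ΣAE = 299000000 N.
σ₁ = P·E₁/ΣAE = 52400·45900/299000000 = 8.044 MPa.

8.04 MPa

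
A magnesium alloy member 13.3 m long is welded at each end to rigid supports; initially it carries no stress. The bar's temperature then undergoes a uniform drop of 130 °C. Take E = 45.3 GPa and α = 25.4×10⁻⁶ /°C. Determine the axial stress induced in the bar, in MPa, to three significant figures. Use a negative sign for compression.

Free thermal expansion αLΔT = 25.4e-6 · 13300 · -130 = -43.92 mm.
The walls impose strain ε = −(-43.92)/13300 = 3.3020e-03; σ = Eε = 45300 · 3.3020e-03 = 149.6 MPa.

150 MPa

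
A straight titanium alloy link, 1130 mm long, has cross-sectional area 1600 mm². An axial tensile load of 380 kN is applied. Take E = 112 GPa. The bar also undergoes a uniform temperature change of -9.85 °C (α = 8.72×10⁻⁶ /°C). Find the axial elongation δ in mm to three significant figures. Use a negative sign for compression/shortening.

δ_mech = NL/(AE) = 380000·1130/(1600·112000) = 2.396 mm.
δ_thermal = αLΔT = 8.72e-6·1130·-9.85 = -0.09706 mm.
δ = δ_mech + δ_thermal = 2.299 mm.

2.30 mm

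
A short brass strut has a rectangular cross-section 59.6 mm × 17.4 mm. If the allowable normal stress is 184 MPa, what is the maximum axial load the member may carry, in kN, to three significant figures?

191 kN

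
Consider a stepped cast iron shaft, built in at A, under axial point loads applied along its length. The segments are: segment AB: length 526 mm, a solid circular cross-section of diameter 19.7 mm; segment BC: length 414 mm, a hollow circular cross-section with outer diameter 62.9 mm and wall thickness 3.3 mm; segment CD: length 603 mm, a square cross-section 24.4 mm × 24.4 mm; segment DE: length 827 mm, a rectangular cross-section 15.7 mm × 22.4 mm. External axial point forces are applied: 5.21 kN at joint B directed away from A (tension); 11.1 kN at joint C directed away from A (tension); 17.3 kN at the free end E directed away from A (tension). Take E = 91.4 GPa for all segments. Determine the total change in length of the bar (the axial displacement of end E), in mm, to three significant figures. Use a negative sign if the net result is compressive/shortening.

1.48 mm

Internal axial forces (sectioning from the free end, tension +): N_DE = 17.3 kN, N_CD = 17.3 kN, N_BC = 28.4 kN, N_AB = 33.61 kN.
A_AB = 304.8 mm².
A_BC = 617.9 mm².
A_CD = 595.4 mm².
A_DE = 351.7 mm².
δ_AB = 33610·526/(304.8·91400) = 0.6346 mm
δ_BC = 28400·414/(617.9·91400) = 0.2082 mm
δ_CD = 17300·603/(595.4·91400) = 0.1917 mm
δ_DE = 17300·827/(351.7·91400) = 0.4451 mm
δ = Σδ_i = 1.48 mm.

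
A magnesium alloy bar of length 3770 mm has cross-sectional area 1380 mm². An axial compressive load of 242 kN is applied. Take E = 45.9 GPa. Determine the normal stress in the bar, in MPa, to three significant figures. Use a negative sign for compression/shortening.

-175 MPa

σ = N/A = -242000/1380 = -175.4 MPa.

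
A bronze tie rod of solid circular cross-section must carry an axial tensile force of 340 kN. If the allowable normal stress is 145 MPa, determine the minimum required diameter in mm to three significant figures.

Required area A ≥ P/σ_allow = 340000/145 = 2345 mm².
For a solid circular section, d ≥ √(4A/π) = 54.64 mm.

54.6 mm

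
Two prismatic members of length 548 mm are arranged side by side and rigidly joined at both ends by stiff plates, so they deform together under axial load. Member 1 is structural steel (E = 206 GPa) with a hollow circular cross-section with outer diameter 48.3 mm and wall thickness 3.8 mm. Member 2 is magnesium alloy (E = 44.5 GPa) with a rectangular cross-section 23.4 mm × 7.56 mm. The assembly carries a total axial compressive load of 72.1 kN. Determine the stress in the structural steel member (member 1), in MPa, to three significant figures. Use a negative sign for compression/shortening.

A_1 = 531.2 mm².
A_2 = 176.9 mm².
Equal strain + equilibrium ⇒ each member carries load in proportion to AE: A₁E₁ = 109400000 N, A₂E₂ = 7872000 N, ΣAE = 117300000 N.
σ₁ = P·E₁/ΣAE = -72100·206000/117300000 = -126.6 MPa.

-127 MPa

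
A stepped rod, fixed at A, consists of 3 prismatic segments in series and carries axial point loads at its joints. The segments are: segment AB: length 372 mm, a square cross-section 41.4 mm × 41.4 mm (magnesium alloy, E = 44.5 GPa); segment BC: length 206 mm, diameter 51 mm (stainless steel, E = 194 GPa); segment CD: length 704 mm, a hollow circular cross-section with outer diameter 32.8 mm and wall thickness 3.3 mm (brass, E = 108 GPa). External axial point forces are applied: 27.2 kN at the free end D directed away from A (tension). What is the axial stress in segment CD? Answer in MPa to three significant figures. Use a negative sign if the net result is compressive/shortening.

88.9 MPa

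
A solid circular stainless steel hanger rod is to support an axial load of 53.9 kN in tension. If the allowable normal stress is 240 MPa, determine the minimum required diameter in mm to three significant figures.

16.9 mm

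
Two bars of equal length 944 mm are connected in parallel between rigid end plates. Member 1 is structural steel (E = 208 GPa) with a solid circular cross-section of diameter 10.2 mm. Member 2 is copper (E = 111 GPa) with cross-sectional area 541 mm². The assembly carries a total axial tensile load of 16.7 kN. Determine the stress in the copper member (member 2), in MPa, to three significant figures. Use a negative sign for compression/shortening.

A_1 = 81.71 mm².
Equal strain + equilibrium ⇒ each member carries load in proportion to AE: A₁E₁ = 17000000 N, A₂E₂ = 60050000 N, ΣAE = 77050000 N.
σ₂ = P·E₂/ΣAE = 16700·111000/77050000 = 24.06 MPa.

24.1 MPa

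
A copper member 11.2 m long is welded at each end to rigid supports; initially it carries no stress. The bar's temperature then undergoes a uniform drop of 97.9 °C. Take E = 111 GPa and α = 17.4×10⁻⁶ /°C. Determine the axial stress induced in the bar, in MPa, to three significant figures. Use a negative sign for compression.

Free thermal expansion αLΔT = 17.4e-6 · 11200 · -97.9 = -19.08 mm.
The walls impose strain ε = −(-19.08)/11200 = 1.7035e-03; σ = Eε = 111000 · 1.7035e-03 = 189.1 MPa.

189 MPa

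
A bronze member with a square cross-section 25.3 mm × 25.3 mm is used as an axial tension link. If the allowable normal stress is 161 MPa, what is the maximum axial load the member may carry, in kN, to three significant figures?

A = 640.1 mm².
P_max = σ_allow · A = 161 · 640.1 = 103100 N = 103.1 kN.

103 kN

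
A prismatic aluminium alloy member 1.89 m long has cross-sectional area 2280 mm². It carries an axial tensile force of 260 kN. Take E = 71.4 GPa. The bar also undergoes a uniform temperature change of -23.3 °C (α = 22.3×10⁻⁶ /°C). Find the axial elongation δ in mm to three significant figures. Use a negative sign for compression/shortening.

2.04 mm

δ_mech = NL/(AE) = 260000·1890/(2280·71400) = 3.019 mm.
δ_thermal = αLΔT = 22.3e-6·1890·-23.3 = -0.982 mm.
δ = δ_mech + δ_thermal = 2.037 mm.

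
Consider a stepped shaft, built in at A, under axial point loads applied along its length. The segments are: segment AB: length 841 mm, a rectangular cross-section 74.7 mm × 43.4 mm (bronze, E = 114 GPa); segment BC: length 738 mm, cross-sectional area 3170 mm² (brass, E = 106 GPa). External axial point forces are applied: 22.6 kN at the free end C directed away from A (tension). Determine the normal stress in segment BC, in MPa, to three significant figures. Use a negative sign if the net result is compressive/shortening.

Internal axial forces (sectioning from the free end, tension +): N_BC = 22.6 kN, N_AB = 22.6 kN.
σ_BC = N_BC/A_BC = 22600/3170 = 7.129 MPa.

7.13 MPa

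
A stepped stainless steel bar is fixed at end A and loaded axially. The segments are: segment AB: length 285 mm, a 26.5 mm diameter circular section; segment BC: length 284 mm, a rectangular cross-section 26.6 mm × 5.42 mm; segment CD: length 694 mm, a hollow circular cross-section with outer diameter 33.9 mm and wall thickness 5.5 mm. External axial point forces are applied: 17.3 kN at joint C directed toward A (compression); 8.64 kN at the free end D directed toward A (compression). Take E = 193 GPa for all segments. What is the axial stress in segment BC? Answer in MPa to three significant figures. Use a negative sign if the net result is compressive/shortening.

-180 MPa

Internal axial forces (sectioning from the free end, tension +): N_CD = -8.64 kN, N_BC = -25.94 kN, N_AB = -25.94 kN.
A_BC = 144.2 mm².
σ_BC = N_BC/A_BC = -25940/144.2 = -179.9 MPa.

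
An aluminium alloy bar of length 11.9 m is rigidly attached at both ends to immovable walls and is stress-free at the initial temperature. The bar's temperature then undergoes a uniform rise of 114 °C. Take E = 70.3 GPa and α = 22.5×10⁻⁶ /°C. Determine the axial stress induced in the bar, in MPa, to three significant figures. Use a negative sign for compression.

Free thermal expansion αLΔT = 22.5e-6 · 11900 · 114 = 30.52 mm.
The walls impose strain ε = −(30.52)/11900 = -2.5650e-03; σ = Eε = 70300 · -2.5650e-03 = -180.3 MPa.

-180 MPa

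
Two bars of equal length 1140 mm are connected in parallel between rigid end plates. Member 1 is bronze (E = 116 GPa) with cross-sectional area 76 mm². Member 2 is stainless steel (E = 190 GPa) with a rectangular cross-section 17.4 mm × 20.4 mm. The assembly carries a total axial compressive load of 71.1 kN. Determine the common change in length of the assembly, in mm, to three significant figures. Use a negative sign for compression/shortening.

-1.06 mm

A_2 = 355 mm².
Equal strain + equilibrium ⇒ each member carries load in proportion to AE: A₁E₁ = 8816000 N, A₂E₂ = 67440000 N, ΣAE = 76260000 N.
δ = PL/ΣAE = -71100·1140/76260000 = -1.063 mm.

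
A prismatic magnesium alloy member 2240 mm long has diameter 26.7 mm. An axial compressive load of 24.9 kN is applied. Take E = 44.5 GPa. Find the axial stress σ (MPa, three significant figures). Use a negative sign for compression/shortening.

A = 559.9 mm².
σ = N/A = -24900/559.9 = -44.47 MPa.

-44.5 MPa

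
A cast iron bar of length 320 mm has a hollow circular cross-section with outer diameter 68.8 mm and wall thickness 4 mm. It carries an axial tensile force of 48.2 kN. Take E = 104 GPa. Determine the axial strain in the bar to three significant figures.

5.69e-04

A = 814.3 mm².
σ = N/A = 59.19 MPa; ε = σ/E = 59.19/104000 = 5.692e-04.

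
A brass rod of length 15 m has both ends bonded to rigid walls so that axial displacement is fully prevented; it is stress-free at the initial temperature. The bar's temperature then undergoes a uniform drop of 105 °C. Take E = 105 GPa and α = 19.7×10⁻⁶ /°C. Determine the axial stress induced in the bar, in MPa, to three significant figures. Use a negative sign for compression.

217 MPa

Free thermal expansion αLΔT = 19.7e-6 · 15000 · -105 = -31.03 mm.
The walls impose strain ε = −(-31.03)/15000 = 2.0685e-03; σ = Eε = 105000 · 2.0685e-03 = 217.2 MPa.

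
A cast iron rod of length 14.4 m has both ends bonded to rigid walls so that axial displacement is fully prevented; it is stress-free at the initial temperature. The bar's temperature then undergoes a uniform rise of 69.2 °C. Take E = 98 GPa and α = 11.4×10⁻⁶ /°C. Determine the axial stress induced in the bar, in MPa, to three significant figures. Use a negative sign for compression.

Free thermal expansion αLΔT = 11.4e-6 · 14400 · 69.2 = 11.36 mm.
The walls impose strain ε = −(11.36)/14400 = -7.8888e-04; σ = Eε = 98000 · -7.8888e-04 = -77.31 MPa.

-77.3 MPa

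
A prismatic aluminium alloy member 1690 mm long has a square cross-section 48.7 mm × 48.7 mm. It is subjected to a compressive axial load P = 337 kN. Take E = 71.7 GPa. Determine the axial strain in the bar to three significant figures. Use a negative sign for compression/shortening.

A = 2372 mm².
σ = N/A = -142.1 MPa; ε = σ/E = -142.1/71700 = -1.982e-03.

-0.00198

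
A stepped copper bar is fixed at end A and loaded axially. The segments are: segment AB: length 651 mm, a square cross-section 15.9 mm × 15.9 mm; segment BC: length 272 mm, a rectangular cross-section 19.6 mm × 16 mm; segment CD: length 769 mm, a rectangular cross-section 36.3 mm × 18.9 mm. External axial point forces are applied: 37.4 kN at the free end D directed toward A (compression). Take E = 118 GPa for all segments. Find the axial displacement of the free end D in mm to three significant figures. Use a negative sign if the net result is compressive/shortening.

-1.45 mm

Internal axial forces (sectioning from the free end, tension +): N_CD = -37.4 kN, N_BC = -37.4 kN, N_AB = -37.4 kN.
A_AB = 252.8 mm².
A_BC = 313.6 mm².
A_CD = 686.1 mm².
δ_AB = -37400·651/(252.8·118000) = -0.8162 mm
δ_BC = -37400·272/(313.6·118000) = -0.2749 mm
δ_CD = -37400·769/(686.1·118000) = -0.3553 mm
δ = Σδ_i = -1.446 mm.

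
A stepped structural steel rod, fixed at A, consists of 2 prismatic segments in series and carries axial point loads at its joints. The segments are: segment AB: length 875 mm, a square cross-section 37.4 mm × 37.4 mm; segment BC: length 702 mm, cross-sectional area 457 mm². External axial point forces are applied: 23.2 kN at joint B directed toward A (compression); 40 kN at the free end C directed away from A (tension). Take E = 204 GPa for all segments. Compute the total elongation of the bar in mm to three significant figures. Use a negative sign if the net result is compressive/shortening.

Internal axial forces (sectioning from the free end, tension +): N_BC = 40 kN, N_AB = 16.8 kN.
A_AB = 1399 mm².
δ_AB = 16800·875/(1399·204000) = 0.05152 mm
δ_BC = 40000·702/(457·204000) = 0.3012 mm
δ = Σδ_i = 0.3527 mm.

0.353 mm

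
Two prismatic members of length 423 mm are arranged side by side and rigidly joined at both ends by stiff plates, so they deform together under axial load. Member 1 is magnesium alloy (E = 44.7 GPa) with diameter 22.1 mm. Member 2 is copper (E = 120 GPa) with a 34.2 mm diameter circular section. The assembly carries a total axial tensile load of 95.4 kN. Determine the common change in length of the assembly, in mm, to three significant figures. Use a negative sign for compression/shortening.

A_1 = 383.6 mm².
A_2 = 918.6 mm².
Equal strain + equilibrium ⇒ each member carries load in proportion to AE: A₁E₁ = 17150000 N, A₂E₂ = 110200000 N, ΣAE = 127400000 N.
δ = PL/ΣAE = 95400·423/127400000 = 0.3168 mm.

0.317 mm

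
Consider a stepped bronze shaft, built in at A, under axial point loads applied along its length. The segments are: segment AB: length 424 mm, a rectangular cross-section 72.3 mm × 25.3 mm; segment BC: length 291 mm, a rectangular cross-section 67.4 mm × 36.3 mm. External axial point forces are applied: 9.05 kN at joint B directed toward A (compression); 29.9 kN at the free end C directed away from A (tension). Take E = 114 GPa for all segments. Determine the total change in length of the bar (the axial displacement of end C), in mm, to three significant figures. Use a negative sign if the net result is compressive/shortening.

0.0736 mm

Internal axial forces (sectioning from the free end, tension +): N_BC = 29.9 kN, N_AB = 20.85 kN.
A_AB = 1829 mm².
A_BC = 2447 mm².
δ_AB = 20850·424/(1829·114000) = 0.04239 mm
δ_BC = 29900·291/(2447·114000) = 0.0312 mm
δ = Σδ_i = 0.07359 mm.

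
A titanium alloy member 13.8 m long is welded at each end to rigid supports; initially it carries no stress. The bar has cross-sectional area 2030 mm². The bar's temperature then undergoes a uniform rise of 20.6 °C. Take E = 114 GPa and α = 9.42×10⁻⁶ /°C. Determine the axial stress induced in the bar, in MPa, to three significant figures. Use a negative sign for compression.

-22.1 MPa

Free thermal expansion αLΔT = 9.42e-6 · 13800 · 20.6 = 2.678 mm.
The walls impose strain ε = −(2.678)/13800 = -1.9405e-04; σ = Eε = 114000 · -1.9405e-04 = -22.12 MPa.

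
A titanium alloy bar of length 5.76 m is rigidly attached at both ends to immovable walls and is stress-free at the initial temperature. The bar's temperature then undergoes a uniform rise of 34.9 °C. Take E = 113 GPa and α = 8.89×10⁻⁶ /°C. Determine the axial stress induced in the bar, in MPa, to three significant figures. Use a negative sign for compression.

-35.1 MPa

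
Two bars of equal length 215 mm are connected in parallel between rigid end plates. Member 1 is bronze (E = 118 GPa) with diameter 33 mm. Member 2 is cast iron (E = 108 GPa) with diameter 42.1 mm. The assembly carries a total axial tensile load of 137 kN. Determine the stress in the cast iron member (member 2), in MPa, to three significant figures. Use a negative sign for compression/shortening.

58.9 MPa

A_1 = 855.3 mm².
A_2 = 1392 mm².
Equal strain + equilibrium ⇒ each member carries load in proportion to AE: A₁E₁ = 100900000 N, A₂E₂ = 150300000 N, ΣAE = 251300000 N.
σ₂ = P·E₂/ΣAE = 137000·108000/251300000 = 58.89 MPa.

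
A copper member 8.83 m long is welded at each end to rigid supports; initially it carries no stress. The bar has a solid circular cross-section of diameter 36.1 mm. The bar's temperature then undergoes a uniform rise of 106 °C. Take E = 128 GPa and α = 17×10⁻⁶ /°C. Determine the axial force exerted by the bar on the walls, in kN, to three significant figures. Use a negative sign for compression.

-236 kN

Free thermal expansion αLΔT = 17e-6 · 8830 · 106 = 15.91 mm.
The walls impose strain ε = −(15.91)/8830 = -1.8020e-03; σ = Eε = 128000 · -1.8020e-03 = -230.7 MPa.
Wall reaction R = σ·A = -230.7·1024 = -236100 N = -236.1 kN.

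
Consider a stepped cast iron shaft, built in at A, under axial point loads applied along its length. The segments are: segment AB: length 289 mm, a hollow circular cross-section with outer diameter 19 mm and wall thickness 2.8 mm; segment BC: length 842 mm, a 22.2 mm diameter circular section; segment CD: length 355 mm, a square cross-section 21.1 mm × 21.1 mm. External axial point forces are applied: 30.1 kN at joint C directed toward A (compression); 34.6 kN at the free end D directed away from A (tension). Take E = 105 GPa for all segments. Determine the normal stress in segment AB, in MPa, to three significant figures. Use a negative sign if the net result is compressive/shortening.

Internal axial forces (sectioning from the free end, tension +): N_CD = 34.6 kN, N_BC = 4.5 kN, N_AB = 4.5 kN.
A_AB = 142.5 mm².
σ_AB = N_AB/A_AB = 4500/142.5 = 31.58 MPa.

31.6 MPa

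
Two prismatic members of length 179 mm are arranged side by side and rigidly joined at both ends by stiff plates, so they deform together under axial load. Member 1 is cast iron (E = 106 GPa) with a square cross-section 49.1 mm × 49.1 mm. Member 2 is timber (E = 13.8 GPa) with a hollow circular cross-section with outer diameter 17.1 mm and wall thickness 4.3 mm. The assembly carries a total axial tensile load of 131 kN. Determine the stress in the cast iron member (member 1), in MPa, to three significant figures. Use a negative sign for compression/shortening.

53.8 MPa

A_1 = 2411 mm².
A_2 = 172.9 mm².
Equal strain + equilibrium ⇒ each member carries load in proportion to AE: A₁E₁ = 255500000 N, A₂E₂ = 2386000 N, ΣAE = 257900000 N.
σ₁ = P·E₁/ΣAE = 131000·106000/257900000 = 53.84 MPa.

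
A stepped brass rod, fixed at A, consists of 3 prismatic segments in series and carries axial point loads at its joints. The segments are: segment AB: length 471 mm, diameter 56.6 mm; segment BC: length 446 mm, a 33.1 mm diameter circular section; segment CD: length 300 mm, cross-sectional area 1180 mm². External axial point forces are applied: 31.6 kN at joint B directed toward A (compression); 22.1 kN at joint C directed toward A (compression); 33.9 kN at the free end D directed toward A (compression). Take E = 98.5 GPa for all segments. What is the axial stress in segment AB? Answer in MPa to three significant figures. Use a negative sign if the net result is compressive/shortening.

-34.8 MPa

Internal axial forces (sectioning from the free end, tension +): N_CD = -33.9 kN, N_BC = -56 kN, N_AB = -87.6 kN.
A_AB = 2516 mm².
σ_AB = N_AB/A_AB = -87600/2516 = -34.82 MPa.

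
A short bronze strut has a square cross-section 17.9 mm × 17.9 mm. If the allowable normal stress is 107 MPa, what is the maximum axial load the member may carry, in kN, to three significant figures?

A = 320.4 mm².
P_max = σ_allow · A = 107 · 320.4 = 34280 N = 34.28 kN.

34.3 kN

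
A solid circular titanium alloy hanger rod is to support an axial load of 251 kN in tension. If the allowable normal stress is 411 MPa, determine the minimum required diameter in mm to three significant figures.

27.9 mm

Required area A ≥ P/σ_allow = 251000/411 = 610.7 mm².
For a solid circular section, d ≥ √(4A/π) = 27.89 mm.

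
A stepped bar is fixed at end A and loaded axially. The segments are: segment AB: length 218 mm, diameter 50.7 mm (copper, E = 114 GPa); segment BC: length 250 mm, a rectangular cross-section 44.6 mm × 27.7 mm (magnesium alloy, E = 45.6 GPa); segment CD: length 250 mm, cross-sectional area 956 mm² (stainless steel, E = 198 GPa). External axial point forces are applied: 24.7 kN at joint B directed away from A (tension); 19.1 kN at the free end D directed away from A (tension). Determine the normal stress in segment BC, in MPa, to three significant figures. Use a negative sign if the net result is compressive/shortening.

Internal axial forces (sectioning from the free end, tension +): N_CD = 19.1 kN, N_BC = 19.1 kN, N_AB = 43.8 kN.
A_BC = 1235 mm².
σ_BC = N_BC/A_BC = 19100/1235 = 15.46 MPa.

15.5 MPa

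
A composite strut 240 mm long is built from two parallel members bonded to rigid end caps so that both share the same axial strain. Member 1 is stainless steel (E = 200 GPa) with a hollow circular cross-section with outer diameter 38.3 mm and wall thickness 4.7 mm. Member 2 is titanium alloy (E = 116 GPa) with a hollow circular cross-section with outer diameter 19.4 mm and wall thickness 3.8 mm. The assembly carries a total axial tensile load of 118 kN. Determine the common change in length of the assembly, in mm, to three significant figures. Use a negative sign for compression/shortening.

A_1 = 496.1 mm².
A_2 = 186.2 mm².
Equal strain + equilibrium ⇒ each member carries load in proportion to AE: A₁E₁ = 99220000 N, A₂E₂ = 21600000 N, ΣAE = 120800000 N.
δ = PL/ΣAE = 118000·240/120800000 = 0.2344 mm.

0.234 mm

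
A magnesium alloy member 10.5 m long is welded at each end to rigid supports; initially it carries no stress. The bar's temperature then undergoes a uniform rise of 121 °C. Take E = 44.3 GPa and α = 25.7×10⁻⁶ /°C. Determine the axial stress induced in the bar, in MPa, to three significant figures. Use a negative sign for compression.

Free thermal expansion αLΔT = 25.7e-6 · 10500 · 121 = 32.65 mm.
The walls impose strain ε = −(32.65)/10500 = -3.1097e-03; σ = Eε = 44300 · -3.1097e-03 = -137.8 MPa.

-138 MPa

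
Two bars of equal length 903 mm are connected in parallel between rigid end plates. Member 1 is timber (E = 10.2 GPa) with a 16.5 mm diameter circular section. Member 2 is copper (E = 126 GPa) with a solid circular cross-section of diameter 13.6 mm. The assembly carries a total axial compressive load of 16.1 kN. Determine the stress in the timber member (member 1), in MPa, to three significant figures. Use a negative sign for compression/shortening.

-8.02 MPa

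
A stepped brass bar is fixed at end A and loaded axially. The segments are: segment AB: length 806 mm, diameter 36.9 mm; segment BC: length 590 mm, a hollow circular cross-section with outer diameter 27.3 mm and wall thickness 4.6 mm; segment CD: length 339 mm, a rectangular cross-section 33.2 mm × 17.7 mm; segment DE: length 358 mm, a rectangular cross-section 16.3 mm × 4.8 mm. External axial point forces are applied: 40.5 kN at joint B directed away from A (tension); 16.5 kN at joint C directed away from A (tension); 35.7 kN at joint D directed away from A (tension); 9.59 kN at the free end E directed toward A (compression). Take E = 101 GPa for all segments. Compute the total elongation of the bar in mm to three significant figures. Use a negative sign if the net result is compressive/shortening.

1.09 mm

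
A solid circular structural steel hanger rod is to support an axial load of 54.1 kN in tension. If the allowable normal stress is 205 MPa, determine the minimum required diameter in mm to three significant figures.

18.3 mm

Required area A ≥ P/σ_allow = 54100/205 = 263.9 mm².
For a solid circular section, d ≥ √(4A/π) = 18.33 mm.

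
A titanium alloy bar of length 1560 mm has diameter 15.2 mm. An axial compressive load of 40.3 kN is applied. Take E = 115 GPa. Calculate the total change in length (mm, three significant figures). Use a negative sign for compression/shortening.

-3.01 mm

A = 181.5 mm².
δ_mech = NL/(AE) = -40300·1560/(181.5·115000) = -3.013 mm.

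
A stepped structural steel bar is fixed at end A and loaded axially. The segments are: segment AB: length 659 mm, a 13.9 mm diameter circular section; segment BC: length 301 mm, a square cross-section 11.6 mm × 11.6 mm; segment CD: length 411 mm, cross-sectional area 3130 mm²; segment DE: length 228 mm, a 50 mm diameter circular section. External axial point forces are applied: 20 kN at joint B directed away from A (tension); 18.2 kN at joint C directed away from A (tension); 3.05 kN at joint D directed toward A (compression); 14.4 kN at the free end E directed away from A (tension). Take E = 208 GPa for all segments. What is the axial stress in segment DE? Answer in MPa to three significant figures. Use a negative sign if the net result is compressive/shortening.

7.33 MPa

Internal axial forces (sectioning from the free end, tension +): N_DE = 14.4 kN, N_CD = 11.35 kN, N_BC = 29.55 kN, N_AB = 49.55 kN.
A_DE = 1963 mm².
σ_DE = N_DE/A_DE = 14400/1963 = 7.334 MPa.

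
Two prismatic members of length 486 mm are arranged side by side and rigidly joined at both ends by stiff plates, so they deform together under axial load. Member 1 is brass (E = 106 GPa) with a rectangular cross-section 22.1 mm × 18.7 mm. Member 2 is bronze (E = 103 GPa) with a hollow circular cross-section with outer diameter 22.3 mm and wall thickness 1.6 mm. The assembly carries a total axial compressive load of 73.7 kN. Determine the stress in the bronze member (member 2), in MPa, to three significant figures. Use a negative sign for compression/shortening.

-139 MPa

A_1 = 413.3 mm².
A_2 = 104 mm².
Equal strain + equilibrium ⇒ each member carries load in proportion to AE: A₁E₁ = 43810000 N, A₂E₂ = 10720000 N, ΣAE = 54520000 N.
σ₂ = P·E₂/ΣAE = -73700·103000/54520000 = -139.2 MPa.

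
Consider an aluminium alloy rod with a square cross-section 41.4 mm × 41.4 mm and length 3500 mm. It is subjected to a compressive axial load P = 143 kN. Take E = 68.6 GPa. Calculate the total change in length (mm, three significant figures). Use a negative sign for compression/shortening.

-4.26 mm

A = 1714 mm².
δ_mech = NL/(AE) = -143000·3500/(1714·68600) = -4.257 mm.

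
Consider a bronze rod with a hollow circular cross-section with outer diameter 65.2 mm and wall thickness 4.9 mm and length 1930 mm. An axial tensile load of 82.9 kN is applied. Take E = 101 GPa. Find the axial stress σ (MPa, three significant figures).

89.3 MPa

A = 928.2 mm².
σ = N/A = 82900/928.2 = 89.31 MPa.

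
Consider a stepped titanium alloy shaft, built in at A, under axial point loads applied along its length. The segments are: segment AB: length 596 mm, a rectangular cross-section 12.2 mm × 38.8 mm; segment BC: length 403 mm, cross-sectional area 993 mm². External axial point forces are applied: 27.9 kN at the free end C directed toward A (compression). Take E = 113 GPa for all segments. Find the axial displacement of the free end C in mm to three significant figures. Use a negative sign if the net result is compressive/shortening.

-0.411 mm

Internal axial forces (sectioning from the free end, tension +): N_BC = -27.9 kN, N_AB = -27.9 kN.
A_AB = 473.4 mm².
δ_AB = -27900·596/(473.4·113000) = -0.3109 mm
δ_BC = -27900·403/(993·113000) = -0.1002 mm
δ = Σδ_i = -0.4111 mm.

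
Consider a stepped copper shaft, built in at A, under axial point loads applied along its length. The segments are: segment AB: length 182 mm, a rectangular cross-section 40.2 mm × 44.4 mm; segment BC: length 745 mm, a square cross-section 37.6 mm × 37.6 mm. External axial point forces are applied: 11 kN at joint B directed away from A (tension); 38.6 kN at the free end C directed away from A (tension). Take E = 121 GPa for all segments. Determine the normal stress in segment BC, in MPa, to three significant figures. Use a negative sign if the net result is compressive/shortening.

27.3 MPa

Internal axial forces (sectioning from the free end, tension +): N_BC = 38.6 kN, N_AB = 49.6 kN.
A_BC = 1414 mm².
σ_BC = N_BC/A_BC = 38600/1414 = 27.3 MPa.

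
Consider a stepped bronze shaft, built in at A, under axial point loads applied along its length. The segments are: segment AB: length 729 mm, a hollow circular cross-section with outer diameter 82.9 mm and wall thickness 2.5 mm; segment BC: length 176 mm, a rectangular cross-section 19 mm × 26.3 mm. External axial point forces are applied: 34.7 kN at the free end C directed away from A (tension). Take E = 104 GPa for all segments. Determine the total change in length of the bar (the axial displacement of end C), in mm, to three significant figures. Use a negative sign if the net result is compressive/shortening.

Internal axial forces (sectioning from the free end, tension +): N_BC = 34.7 kN, N_AB = 34.7 kN.
A_AB = 631.5 mm².
A_BC = 499.7 mm².
δ_AB = 34700·729/(631.5·104000) = 0.3852 mm
δ_BC = 34700·176/(499.7·104000) = 0.1175 mm
δ = Σδ_i = 0.5027 mm.

0.503 mm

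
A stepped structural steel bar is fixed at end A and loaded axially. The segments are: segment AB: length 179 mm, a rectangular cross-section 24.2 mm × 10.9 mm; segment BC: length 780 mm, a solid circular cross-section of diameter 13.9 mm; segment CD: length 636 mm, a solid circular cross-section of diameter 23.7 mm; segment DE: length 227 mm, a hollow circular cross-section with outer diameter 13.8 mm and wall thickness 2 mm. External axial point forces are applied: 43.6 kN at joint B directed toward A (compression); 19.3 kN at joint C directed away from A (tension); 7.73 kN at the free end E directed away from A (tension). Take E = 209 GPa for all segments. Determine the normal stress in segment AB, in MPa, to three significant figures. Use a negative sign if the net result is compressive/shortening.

Internal axial forces (sectioning from the free end, tension +): N_DE = 7.73 kN, N_CD = 7.73 kN, N_BC = 27.03 kN, N_AB = -16.57 kN.
A_AB = 263.8 mm².
σ_AB = N_AB/A_AB = -16570/263.8 = -62.82 MPa.

-62.8 MPa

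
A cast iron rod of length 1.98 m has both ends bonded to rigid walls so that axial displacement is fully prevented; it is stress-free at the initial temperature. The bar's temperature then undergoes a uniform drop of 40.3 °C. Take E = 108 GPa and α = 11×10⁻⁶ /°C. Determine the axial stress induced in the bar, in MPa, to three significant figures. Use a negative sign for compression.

47.9 MPa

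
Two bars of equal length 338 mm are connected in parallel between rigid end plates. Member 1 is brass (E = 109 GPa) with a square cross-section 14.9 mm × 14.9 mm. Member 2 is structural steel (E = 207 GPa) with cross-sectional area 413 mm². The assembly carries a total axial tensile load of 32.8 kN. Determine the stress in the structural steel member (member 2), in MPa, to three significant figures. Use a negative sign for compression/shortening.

A_1 = 222 mm².
Equal strain + equilibrium ⇒ each member carries load in proportion to AE: A₁E₁ = 24200000 N, A₂E₂ = 85490000 N, ΣAE = 109700000 N.
σ₂ = P·E₂/ΣAE = 32800·207000/109700000 = 61.9 MPa.

61.9 MPa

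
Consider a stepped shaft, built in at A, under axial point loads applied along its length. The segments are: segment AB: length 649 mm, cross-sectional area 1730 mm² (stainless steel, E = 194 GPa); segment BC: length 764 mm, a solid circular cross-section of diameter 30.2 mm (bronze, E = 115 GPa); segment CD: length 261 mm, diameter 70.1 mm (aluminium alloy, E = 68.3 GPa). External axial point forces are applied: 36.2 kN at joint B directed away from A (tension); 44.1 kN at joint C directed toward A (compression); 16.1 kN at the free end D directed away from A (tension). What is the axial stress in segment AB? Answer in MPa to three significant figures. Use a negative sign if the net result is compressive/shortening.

Internal axial forces (sectioning from the free end, tension +): N_CD = 16.1 kN, N_BC = -28 kN, N_AB = 8.2 kN.
σ_AB = N_AB/A_AB = 8200/1730 = 4.74 MPa.

4.74 MPa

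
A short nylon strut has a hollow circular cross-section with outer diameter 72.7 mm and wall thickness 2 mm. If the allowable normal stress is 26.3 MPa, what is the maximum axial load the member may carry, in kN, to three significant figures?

11.7 kN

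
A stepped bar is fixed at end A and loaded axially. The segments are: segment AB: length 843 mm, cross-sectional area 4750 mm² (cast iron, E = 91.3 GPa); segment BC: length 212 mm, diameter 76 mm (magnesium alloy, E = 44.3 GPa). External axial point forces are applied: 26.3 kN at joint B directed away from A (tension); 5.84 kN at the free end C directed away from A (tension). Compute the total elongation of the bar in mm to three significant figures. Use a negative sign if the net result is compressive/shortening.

Internal axial forces (sectioning from the free end, tension +): N_BC = 5.84 kN, N_AB = 32.14 kN.
A_BC = 4536 mm².
δ_AB = 32140·843/(4750·91300) = 0.06248 mm
δ_BC = 5840·212/(4536·44300) = 0.006161 mm
δ = Σδ_i = 0.06864 mm.

0.0686 mm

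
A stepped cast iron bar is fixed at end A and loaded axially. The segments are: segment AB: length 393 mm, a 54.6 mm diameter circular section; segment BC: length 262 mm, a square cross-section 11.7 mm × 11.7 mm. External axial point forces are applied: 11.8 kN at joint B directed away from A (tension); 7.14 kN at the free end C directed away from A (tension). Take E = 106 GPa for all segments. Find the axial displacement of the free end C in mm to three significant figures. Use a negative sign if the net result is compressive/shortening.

0.159 mm

Internal axial forces (sectioning from the free end, tension +): N_BC = 7.14 kN, N_AB = 18.94 kN.
A_AB = 2341 mm².
A_BC = 136.9 mm².
δ_AB = 18940·393/(2341·106000) = 0.02999 mm
δ_BC = 7140·262/(136.9·106000) = 0.1289 mm
δ = Σδ_i = 0.1589 mm.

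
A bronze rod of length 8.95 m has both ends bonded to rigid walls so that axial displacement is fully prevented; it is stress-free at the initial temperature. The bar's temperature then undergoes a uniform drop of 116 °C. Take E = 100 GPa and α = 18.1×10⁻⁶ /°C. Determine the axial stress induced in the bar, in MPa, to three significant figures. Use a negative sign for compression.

Free thermal expansion αLΔT = 18.1e-6 · 8950 · -116 = -18.79 mm.
The walls impose strain ε = −(-18.79)/8950 = 2.0996e-03; σ = Eε = 100000 · 2.0996e-03 = 210 MPa.

210 MPa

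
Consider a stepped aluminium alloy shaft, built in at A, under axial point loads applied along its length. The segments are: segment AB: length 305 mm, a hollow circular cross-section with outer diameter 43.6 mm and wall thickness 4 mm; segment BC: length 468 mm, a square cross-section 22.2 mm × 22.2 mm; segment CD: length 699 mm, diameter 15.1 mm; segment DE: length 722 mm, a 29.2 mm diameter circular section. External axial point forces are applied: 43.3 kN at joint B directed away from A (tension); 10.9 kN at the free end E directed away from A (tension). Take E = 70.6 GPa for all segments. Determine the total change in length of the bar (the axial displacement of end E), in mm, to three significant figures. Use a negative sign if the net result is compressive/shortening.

Internal axial forces (sectioning from the free end, tension +): N_DE = 10.9 kN, N_CD = 10.9 kN, N_BC = 10.9 kN, N_AB = 54.2 kN.
A_AB = 497.6 mm².
A_BC = 492.8 mm².
A_CD = 179.1 mm².
A_DE = 669.7 mm².
δ_AB = 54200·305/(497.6·70600) = 0.4705 mm
δ_BC = 10900·468/(492.8·70600) = 0.1466 mm
δ_CD = 10900·699/(179.1·70600) = 0.6026 mm
δ_DE = 10900·722/(669.7·70600) = 0.1665 mm
δ = Σδ_i = 1.386 mm.

1.39 mm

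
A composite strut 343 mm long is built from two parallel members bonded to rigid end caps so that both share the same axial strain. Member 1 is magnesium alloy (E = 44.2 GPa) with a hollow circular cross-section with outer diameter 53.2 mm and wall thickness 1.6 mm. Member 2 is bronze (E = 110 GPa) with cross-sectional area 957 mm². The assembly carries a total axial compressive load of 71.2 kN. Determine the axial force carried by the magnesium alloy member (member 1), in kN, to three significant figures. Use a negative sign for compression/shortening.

A_1 = 259.4 mm².
Equal strain + equilibrium ⇒ each member carries load in proportion to AE: A₁E₁ = 11460000 N, A₂E₂ = 105300000 N, ΣAE = 116700000 N.
F₁ = P·A₁E₁/ΣAE = -71200·11460000/116700000 = -6992 N.

-6.99 kN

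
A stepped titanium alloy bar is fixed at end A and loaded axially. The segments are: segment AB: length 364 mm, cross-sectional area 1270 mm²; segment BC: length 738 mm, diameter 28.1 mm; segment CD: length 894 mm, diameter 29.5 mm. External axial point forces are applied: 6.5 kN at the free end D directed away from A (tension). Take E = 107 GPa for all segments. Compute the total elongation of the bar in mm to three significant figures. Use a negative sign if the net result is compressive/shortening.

Internal axial forces (sectioning from the free end, tension +): N_CD = 6.5 kN, N_BC = 6.5 kN, N_AB = 6.5 kN.
A_BC = 620.2 mm².
A_CD = 683.5 mm².
δ_AB = 6500·364/(1270·107000) = 0.01741 mm
δ_BC = 6500·738/(620.2·107000) = 0.07229 mm
δ_CD = 6500·894/(683.5·107000) = 0.07946 mm
δ = Σδ_i = 0.1692 mm.

0.169 mm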